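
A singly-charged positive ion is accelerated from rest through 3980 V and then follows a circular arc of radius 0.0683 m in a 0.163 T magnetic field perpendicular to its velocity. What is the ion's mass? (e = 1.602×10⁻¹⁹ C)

Combine |q|V = ½mv² and r = mv/(|q|B): eliminate v to get m = qB²r²/(2V).
m = (1.602×10⁻¹⁹)(0.163)²(0.0683)²/(2·3980) ≈ 2.49×10⁻²⁷ kg.

m ≈ 2.49×10⁻²⁷ kg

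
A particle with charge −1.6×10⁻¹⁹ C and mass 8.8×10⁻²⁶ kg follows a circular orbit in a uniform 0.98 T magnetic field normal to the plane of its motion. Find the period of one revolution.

The cyclotron period depends only on m, q, B: T = 2πm/(|q|B).
T = 2π(8.8×10⁻²⁶)/((1.6×10⁻¹⁹)(0.98)) ≈ 3.5×10⁻⁶ s.

T ≈ 3.5×10⁻⁶ s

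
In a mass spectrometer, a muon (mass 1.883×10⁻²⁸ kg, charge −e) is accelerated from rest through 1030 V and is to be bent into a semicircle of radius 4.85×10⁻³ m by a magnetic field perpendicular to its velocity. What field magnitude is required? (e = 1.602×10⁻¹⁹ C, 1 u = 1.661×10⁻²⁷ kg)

B ≈ 0.321 T

v = √(2|q|V/m) = √(2·1.602×10⁻¹⁹·1030/1.883×10⁻²⁸) ≈ 1.324×10⁶ m/s.
B = mv/(|q|r) = (1.883×10⁻²⁸)(1.324×10⁶)/((1.602×10⁻¹⁹)(4.85×10⁻³)) ≈ 0.321 T.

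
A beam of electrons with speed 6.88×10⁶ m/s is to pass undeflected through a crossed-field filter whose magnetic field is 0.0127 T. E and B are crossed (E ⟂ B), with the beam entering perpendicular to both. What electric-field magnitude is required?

For straight-line motion qE = qvB, so E = vB.
E = 6.88×10⁶ × 0.0127 = 8.74×10⁴ V/m.

E = 8.74×10⁴ V/m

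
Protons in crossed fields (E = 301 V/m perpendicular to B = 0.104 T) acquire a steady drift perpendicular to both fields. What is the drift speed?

v_d ≈ 2890 m/s

The steady drift has the magnetic force balancing the electric force, so v_d = E/B.
v_d = 301/0.104 = 2890 m/s.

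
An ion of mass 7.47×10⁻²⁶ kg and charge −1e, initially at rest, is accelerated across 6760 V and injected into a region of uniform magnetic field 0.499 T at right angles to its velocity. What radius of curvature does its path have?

r ≈ 0.159 m

Acceleration: |q|V = ½mv² ⇒ v = √(2|q|V/m) = √(2·1.602×10⁻¹⁹·6760/7.47×10⁻²⁶) ≈ 1.703×10⁵ m/s.
In the field: r = mv/(|q|B) = (7.47×10⁻²⁶)(1.703×10⁵)/((1.602×10⁻¹⁹)(0.499)) ≈ 0.159 m.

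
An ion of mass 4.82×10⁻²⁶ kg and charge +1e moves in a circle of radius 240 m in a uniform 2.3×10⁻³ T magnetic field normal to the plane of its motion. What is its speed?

v ≈ 1.8×10⁶ m/s

From |q|vB = mv²/r, v = |q|Br/m.
v = (1.602×10⁻¹⁹)(2.3×10⁻³)(240)/4.82×10⁻²⁶ ≈ 1.8×10⁶ m/s.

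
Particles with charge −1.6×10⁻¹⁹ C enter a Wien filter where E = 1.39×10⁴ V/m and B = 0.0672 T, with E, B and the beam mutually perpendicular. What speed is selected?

v = 2.07×10⁵ m/s

For undeflected motion the electric and magnetic forces balance: qE = qvB.
v = E/B = 1.39×10⁴/0.0672 = 2.07×10⁵ m/s.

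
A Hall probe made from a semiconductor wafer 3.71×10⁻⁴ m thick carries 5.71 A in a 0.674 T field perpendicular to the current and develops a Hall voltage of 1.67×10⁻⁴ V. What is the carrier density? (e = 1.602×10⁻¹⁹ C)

n ≈ 3.88×10²⁶ m⁻³

From V_H = IB/(n e t), n = IB/(V_H e t).
n = (5.71)(0.674)/((1.67×10⁻⁴)(1.602×10⁻¹⁹)(3.71×10⁻⁴)) ≈ 3.88×10²⁶ m⁻³.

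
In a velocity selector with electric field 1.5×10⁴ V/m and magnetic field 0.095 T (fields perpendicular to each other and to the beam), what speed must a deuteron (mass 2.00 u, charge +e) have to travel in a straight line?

Straight-line motion ⇒ electric and magnetic forces cancel, so E = vB.
v = E/B = 1.5×10⁴/0.095 = 1.6×10⁵ m/s.

v = 1.6×10⁵ m/s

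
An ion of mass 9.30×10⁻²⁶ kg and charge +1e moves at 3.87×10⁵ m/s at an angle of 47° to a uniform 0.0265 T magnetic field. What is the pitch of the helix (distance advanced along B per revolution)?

v∥ = v cosθ = 3.87×10⁵·cos47° ≈ 2.639×10⁵ m/s.
T = 2πm/(|q|B) = 2π(9.30×10⁻²⁶)/((1.602×10⁻¹⁹)(0.0265)) ≈ 1.376×10⁻⁴ s.
pitch = v∥ T = (2.639×10⁵)(1.376×10⁻⁴) ≈ 36.3 m.

p ≈ 36.3 m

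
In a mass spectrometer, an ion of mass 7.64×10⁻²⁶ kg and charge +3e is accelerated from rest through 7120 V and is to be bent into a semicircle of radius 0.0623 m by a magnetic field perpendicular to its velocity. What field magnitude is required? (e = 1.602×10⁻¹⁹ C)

v = √(2|q|V/m) = √(2·4.806×10⁻¹⁹·7120/7.64×10⁻²⁶) ≈ 2.993×10⁵ m/s.
B = mv/(|q|r) = (7.64×10⁻²⁶)(2.993×10⁵)/((4.806×10⁻¹⁹)(0.0623)) ≈ 0.764 T.

B ≈ 0.764 T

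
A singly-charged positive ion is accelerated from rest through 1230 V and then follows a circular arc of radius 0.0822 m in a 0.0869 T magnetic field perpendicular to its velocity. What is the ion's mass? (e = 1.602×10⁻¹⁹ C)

Combine |q|V = ½mv² and r = mv/(|q|B): eliminate v to get m = qB²r²/(2V).
m = (1.602×10⁻¹⁹)(0.0869)²(0.0822)²/(2·1230) ≈ 3.32×10⁻²⁷ kg.

m ≈ 3.32×10⁻²⁷ kg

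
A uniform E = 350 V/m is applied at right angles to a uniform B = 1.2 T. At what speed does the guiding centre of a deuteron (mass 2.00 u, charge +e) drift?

In crossed fields the guiding centre drifts at v_d = |E×B|/B² = E/B, independent of charge and mass.
v_d = 350/1.2 = 290 m/s.

v_d ≈ 290 m/s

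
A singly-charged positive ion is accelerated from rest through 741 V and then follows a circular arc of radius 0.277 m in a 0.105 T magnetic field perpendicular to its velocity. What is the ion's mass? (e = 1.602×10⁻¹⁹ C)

Combine |q|V = ½mv² and r = mv/(|q|B): eliminate v to get m = qB²r²/(2V).
m = (1.602×10⁻¹⁹)(0.105)²(0.277)²/(2·741) ≈ 9.14×10⁻²⁶ kg.

m ≈ 9.14×10⁻²⁶ kg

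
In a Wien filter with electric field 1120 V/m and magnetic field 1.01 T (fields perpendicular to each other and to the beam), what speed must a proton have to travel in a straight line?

Straight-line motion ⇒ electric and magnetic forces cancel, so E = vB.
v = E/B = 1120/1.01 = 1110 m/s.

v = 1110 m/s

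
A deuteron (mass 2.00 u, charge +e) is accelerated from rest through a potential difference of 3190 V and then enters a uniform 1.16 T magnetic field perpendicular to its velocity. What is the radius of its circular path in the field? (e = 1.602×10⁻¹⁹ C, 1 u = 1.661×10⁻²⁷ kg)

Acceleration: |q|V = ½mv² ⇒ v = √(2|q|V/m) = √(2·1.602×10⁻¹⁹·3190/3.322×10⁻²⁷) ≈ 5.547×10⁵ m/s.
In the field: r = mv/(|q|B) = (3.322×10⁻²⁷)(5.547×10⁵)/((1.602×10⁻¹⁹)(1.16)) ≈ 9.92×10⁻³ m.

r ≈ 9.92×10⁻³ m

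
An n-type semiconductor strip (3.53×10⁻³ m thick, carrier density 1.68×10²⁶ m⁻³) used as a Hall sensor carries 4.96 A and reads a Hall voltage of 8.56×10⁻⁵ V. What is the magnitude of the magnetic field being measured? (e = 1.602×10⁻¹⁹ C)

From V_H = IB/(n e t), B = V_H n e t / I.
B = (8.56×10⁻⁵)(1.68×10²⁶)(1.602×10⁻¹⁹)(3.53×10⁻³)/4.96 ≈ 1.64 T.

B ≈ 1.64 T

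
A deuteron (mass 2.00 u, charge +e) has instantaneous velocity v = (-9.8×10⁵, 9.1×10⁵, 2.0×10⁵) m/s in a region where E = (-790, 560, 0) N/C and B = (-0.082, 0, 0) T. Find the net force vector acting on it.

F ≈ (-1.27×10⁻¹⁶, -2.54×10⁻¹⁵, 1.20×10⁻¹⁴) N

v×B = (0, -1.64×10⁴, 7.46×10⁴) N/C.
E + v×B = (-790, -1.58×10⁴, 7.46×10⁴) N/C.
F = q(E + v×B) = (1.602×10⁻¹⁹ C)·(-790, -1.58×10⁴, 7.46×10⁴) = (-1.27×10⁻¹⁶, -2.54×10⁻¹⁵, 1.20×10⁻¹⁴) N.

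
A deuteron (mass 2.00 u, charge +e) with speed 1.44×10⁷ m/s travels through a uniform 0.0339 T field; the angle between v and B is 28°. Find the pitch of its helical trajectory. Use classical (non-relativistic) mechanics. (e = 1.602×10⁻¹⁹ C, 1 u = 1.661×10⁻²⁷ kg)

p ≈ 48.9 m

v∥ = v cosθ = 1.44×10⁷·cos28° ≈ 1.271×10⁷ m/s.
T = 2πm/(|q|B) = 2π(3.322×10⁻²⁷)/((1.602×10⁻¹⁹)(0.0339)) ≈ 3.843×10⁻⁶ s.
pitch = v∥ T = (1.271×10⁷)(3.843×10⁻⁶) ≈ 48.9 m.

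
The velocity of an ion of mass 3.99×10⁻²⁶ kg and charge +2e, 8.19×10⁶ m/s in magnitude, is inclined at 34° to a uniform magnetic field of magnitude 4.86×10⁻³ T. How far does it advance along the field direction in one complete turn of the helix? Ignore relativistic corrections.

p ≈ 1090 m

v∥ = v cosθ = 8.19×10⁶·cos34° ≈ 6.790×10⁶ m/s.
T = 2πm/(|q|B) = 2π(3.99×10⁻²⁶)/((3.204×10⁻¹⁹)(4.86×10⁻³)) ≈ 1.610×10⁻⁴ s.
pitch = v∥ T = (6.790×10⁶)(1.610×10⁻⁴) ≈ 1090 m.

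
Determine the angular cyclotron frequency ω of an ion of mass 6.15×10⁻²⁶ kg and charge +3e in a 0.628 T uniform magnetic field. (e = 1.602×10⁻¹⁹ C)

ω = |q|B/m.
ω = (4.806×10⁻¹⁹)(0.628)/6.15×10⁻²⁶ ≈ 4.91×10⁶ rad/s.

ω ≈ 4.91×10⁶ rad/s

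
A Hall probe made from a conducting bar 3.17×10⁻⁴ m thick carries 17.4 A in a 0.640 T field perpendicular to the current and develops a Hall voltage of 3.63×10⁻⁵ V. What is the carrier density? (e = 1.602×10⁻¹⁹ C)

n ≈ 6.04×10²⁷ m⁻³

From V_H = IB/(n e t), n = IB/(V_H e t).
n = (17.4)(0.640)/((3.63×10⁻⁵)(1.602×10⁻¹⁹)(3.17×10⁻⁴)) ≈ 6.04×10²⁷ m⁻³.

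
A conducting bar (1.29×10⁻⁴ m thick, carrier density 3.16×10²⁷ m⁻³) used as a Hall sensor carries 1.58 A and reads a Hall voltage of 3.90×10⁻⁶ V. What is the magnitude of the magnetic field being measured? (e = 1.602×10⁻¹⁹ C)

B ≈ 0.161 T

From V_H = IB/(n e t), B = V_H n e t / I.
B = (3.90×10⁻⁶)(3.16×10²⁷)(1.602×10⁻¹⁹)(1.29×10⁻⁴)/1.58 ≈ 0.161 T.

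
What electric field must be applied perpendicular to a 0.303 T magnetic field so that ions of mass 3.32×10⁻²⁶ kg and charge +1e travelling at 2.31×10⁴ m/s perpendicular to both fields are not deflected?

E = 7000 V/m

For straight-line motion qE = qvB, so E = vB.
E = 2.31×10⁴ × 0.303 = 7000 V/m.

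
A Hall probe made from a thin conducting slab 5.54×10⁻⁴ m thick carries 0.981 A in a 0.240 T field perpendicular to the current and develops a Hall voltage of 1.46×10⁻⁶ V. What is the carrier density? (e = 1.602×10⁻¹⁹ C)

n ≈ 1.82×10²⁷ m⁻³

From V_H = IB/(n e t), n = IB/(V_H e t).
n = (0.981)(0.240)/((1.46×10⁻⁶)(1.602×10⁻¹⁹)(5.54×10⁻⁴)) ≈ 1.82×10²⁷ m⁻³.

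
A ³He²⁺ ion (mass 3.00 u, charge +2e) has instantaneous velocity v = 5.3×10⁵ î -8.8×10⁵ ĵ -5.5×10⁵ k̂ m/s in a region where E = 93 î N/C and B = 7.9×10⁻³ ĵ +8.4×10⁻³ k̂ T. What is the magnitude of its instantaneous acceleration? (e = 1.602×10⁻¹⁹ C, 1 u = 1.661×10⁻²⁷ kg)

v×B = (-3050, -4450, 4190) N/C.
E + v×B = (-2950, -4450, 4190) N/C.
F = q(E + v×B) = (3.204×10⁻¹⁹ C)·(-2950, -4450, 4190) = (-9.46×10⁻¹⁶, -1.43×10⁻¹⁵, 1.34×10⁻¹⁵) N.
|a| = |F|/m = 2.175×10⁻¹⁵/4.983×10⁻²⁷ ≈ 4.36×10¹¹ m/s².

|a| ≈ 4.36×10¹¹ m/s²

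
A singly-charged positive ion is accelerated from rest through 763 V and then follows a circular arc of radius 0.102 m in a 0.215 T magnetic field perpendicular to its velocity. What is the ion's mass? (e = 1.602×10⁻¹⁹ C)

Combine |q|V = ½mv² and r = mv/(|q|B): eliminate v to get m = qB²r²/(2V).
m = (1.602×10⁻¹⁹)(0.215)²(0.102)²/(2·763) ≈ 5.05×10⁻²⁶ kg.

m ≈ 5.05×10⁻²⁶ kg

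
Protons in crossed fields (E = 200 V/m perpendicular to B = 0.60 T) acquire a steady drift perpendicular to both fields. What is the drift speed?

The E×B drift speed is v_d = E/B.
v_d = 200/0.60 = 330 m/s.

v_d ≈ 330 m/s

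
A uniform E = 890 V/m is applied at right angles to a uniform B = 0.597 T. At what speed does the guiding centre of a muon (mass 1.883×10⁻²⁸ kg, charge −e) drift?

v_d ≈ 1490 m/s

In crossed fields the guiding centre drifts at v_d = |E×B|/B² = E/B, independent of charge and mass.
v_d = 890/0.597 = 1490 m/s.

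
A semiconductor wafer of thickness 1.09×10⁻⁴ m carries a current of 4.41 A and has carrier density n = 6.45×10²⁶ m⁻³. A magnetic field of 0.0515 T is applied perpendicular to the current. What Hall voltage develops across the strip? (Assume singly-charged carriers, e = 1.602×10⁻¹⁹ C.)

V_H = IB/(n e t).
V_H = (4.41)(0.0515)/((6.45×10²⁶)(1.602×10⁻¹⁹)(1.09×10⁻⁴)) ≈ 2.02×10⁻⁵ V.

V_H ≈ 2.02×10⁻⁵ V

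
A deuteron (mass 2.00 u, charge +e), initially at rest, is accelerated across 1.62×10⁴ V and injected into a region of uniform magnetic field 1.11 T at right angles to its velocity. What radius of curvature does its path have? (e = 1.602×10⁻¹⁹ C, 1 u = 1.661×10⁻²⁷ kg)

r ≈ 0.0234 m

Acceleration: |q|V = ½mv² ⇒ v = √(2|q|V/m) = √(2·1.602×10⁻¹⁹·1.62×10⁴/3.322×10⁻²⁷) ≈ 1.250×10⁶ m/s.
In the field: r = mv/(|q|B) = (3.322×10⁻²⁷)(1.250×10⁶)/((1.602×10⁻¹⁹)(1.11)) ≈ 0.0234 m.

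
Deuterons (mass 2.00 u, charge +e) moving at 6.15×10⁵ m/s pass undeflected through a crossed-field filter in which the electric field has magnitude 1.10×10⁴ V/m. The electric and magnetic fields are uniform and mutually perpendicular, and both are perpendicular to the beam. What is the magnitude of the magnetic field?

Balance of forces in the selector: qE = qvB ⇒ B = E/v.
B = 1.10×10⁴/6.15×10⁵ = 0.0179 T.

B = 0.0179 T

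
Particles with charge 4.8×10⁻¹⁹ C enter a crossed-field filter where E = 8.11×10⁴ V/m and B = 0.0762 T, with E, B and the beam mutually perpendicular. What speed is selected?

v = 1.06×10⁶ m/s

Straight-line motion ⇒ electric and magnetic forces cancel, so E = vB.
v = E/B = 8.11×10⁴/0.0762 = 1.06×10⁶ m/s.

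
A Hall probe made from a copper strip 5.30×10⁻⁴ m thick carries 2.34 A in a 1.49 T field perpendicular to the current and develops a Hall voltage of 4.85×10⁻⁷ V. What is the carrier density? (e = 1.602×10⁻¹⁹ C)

From V_H = IB/(n e t), n = IB/(V_H e t).
n = (2.34)(1.49)/((4.85×10⁻⁷)(1.602×10⁻¹⁹)(5.30×10⁻⁴)) ≈ 8.47×10²⁸ m⁻³.

n ≈ 8.47×10²⁸ m⁻³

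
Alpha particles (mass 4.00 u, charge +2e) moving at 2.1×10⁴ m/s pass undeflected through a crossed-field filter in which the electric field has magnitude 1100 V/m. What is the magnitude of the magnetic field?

B = 0.052 T

Balance of forces in the selector: qE = qvB ⇒ B = E/v.
B = 1100/2.1×10⁴ = 0.052 T.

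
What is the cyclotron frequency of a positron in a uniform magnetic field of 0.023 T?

f ≈ 6.4×10⁸ Hz

f = |q|B/(2πm).
f = (1.602×10⁻¹⁹)(0.023)/(2π·9.109×10⁻³¹) ≈ 6.4×10⁸ Hz.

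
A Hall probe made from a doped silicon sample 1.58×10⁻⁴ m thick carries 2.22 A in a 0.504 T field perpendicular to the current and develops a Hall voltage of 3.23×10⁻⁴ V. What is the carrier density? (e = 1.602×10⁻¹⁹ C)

n ≈ 1.37×10²⁶ m⁻³

From V_H = IB/(n e t), n = IB/(V_H e t).
n = (2.22)(0.504)/((3.23×10⁻⁴)(1.602×10⁻¹⁹)(1.58×10⁻⁴)) ≈ 1.37×10²⁶ m⁻³.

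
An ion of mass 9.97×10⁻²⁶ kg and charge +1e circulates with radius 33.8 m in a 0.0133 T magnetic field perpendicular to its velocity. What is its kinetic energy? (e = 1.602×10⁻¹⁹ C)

v = |q|Br/m, then KE = ½mv² = (qBr)²/(2m).
v = (1.602×10⁻¹⁹)(0.0133)(33.8)/9.97×10⁻²⁶ ≈ 7.223×10⁵ m/s.
KE = ½(9.97×10⁻²⁶)(7.223×10⁵)² ≈ 2.60×10⁻¹⁴ J = 1.62×10⁵ eV.

KE ≈ 1.62×10⁵ eV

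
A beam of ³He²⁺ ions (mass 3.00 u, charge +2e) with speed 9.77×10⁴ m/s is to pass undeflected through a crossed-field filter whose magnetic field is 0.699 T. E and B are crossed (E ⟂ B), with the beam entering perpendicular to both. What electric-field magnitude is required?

E = 6.83×10⁴ V/m

For straight-line motion qE = qvB, so E = vB.
E = 9.77×10⁴ × 0.699 = 6.83×10⁴ V/m.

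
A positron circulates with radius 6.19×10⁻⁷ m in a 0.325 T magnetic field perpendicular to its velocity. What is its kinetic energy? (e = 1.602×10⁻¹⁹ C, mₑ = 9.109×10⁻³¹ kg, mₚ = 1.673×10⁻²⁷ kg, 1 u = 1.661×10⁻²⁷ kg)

KE ≈ 5.70×10⁻²² J

v = |q|Br/m, then KE = ½mv² = (qBr)²/(2m).
v = (1.602×10⁻¹⁹)(0.325)(6.19×10⁻⁷)/9.109×10⁻³¹ ≈ 3.538×10⁴ m/s.
KE = ½(9.109×10⁻³¹)(3.538×10⁴)² ≈ 5.70×10⁻²² J.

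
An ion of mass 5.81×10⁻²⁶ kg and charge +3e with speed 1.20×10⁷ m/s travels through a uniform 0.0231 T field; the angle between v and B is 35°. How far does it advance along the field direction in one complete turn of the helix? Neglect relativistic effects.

p ≈ 323 m

v∥ = v cosθ = 1.20×10⁷·cos35° ≈ 9.830×10⁶ m/s.
T = 2πm/(|q|B) = 2π(5.81×10⁻²⁶)/((4.806×10⁻¹⁹)(0.0231)) ≈ 3.288×10⁻⁵ s.
pitch = v∥ T = (9.830×10⁶)(3.288×10⁻⁵) ≈ 323 m.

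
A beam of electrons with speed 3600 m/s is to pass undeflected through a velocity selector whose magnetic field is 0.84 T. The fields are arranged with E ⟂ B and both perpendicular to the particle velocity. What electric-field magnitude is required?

For straight-line motion qE = qvB, so E = vB.
E = 3600 × 0.84 = 3000 V/m.

E = 3000 V/m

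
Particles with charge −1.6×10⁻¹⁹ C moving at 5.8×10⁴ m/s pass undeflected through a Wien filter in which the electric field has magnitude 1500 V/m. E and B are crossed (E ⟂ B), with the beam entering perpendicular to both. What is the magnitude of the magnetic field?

B = 0.026 T

Balance of forces in the selector: qE = qvB ⇒ B = E/v.
B = 1500/5.8×10⁴ = 0.026 T.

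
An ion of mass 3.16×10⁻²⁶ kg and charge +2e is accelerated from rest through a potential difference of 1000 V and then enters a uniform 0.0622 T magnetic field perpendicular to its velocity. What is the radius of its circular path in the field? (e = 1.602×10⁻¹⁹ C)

Acceleration: |q|V = ½mv² ⇒ v = √(2|q|V/m) = √(2·3.204×10⁻¹⁹·1000/3.16×10⁻²⁶) ≈ 1.424×10⁵ m/s.
In the field: r = mv/(|q|B) = (3.16×10⁻²⁶)(1.424×10⁵)/((3.204×10⁻¹⁹)(0.0622)) ≈ 0.226 m.

r ≈ 0.226 m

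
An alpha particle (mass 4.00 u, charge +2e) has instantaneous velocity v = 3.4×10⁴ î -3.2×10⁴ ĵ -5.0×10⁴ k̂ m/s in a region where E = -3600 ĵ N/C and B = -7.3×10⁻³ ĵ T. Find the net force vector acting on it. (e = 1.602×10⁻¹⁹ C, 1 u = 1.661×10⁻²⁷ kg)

v×B = (-365, 0, -248) N/C.
E + v×B = (-365, -3600, -248) N/C.
F = q(E + v×B) = (3.204×10⁻¹⁹ C)·(-365, -3600, -248) = (-1.17×10⁻¹⁶, -1.15×10⁻¹⁵, -7.95×10⁻¹⁷) N.

F ≈ (-1.17×10⁻¹⁶, -1.15×10⁻¹⁵, -7.95×10⁻¹⁷) N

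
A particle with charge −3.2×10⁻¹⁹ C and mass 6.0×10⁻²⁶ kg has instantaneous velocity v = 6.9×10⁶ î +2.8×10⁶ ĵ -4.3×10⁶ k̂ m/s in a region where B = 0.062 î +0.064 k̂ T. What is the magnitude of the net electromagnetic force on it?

v×B = (1.79×10⁵, -7.08×10⁵, -1.74×10⁵) N/C.
F = q v×B = (−3.2×10⁻¹⁹ C)·(1.79×10⁵, -7.08×10⁵, -1.74×10⁵) = (-5.73×10⁻¹⁴, 2.27×10⁻¹³, 5.56×10⁻¹⁴) N.
|F| = 2.40×10⁻¹³ N.

|F| ≈ 2.40×10⁻¹³ N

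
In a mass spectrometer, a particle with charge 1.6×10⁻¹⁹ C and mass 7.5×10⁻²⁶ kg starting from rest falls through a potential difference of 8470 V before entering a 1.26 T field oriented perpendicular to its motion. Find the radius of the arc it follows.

Acceleration: |q|V = ½mv² ⇒ v = √(2|q|V/m) = √(2·1.6×10⁻¹⁹·8470/7.5×10⁻²⁶) ≈ 1.901×10⁵ m/s.
In the field: r = mv/(|q|B) = (7.5×10⁻²⁶)(1.901×10⁵)/((1.6×10⁻¹⁹)(1.26)) ≈ 0.0707 m.

r ≈ 0.0707 m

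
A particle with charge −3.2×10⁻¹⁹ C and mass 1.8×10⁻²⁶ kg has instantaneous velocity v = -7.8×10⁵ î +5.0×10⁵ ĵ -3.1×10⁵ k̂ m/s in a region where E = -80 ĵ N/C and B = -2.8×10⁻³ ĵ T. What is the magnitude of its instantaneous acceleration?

|a| ≈ 4.18×10¹⁰ m/s²

v×B = (-868, 0, 2180) N/C.
E + v×B = (-868, -80.0, 2180) N/C.
F = q(E + v×B) = (−3.2×10⁻¹⁹ C)·(-868, -80.0, 2180) = (2.78×10⁻¹⁶, 2.56×10⁻¹⁷, -6.99×10⁻¹⁶) N.
|a| = |F|/m = 7.525×10⁻¹⁶/1.8×10⁻²⁶ ≈ 4.18×10¹⁰ m/s².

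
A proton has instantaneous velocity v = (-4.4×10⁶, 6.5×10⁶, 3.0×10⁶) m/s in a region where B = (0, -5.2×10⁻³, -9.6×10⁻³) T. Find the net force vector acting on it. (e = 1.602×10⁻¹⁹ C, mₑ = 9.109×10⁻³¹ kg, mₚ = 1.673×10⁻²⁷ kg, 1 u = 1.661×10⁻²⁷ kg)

F ≈ (-7.50×10⁻¹⁵, -6.77×10⁻¹⁵, 3.67×10⁻¹⁵) N

v×B = (-4.68×10⁴, -4.22×10⁴, 2.29×10⁴) N/C.
F = q v×B = (1.602×10⁻¹⁹ C)·(-4.68×10⁴, -4.22×10⁴, 2.29×10⁴) = (-7.50×10⁻¹⁵, -6.77×10⁻¹⁵, 3.67×10⁻¹⁵) N.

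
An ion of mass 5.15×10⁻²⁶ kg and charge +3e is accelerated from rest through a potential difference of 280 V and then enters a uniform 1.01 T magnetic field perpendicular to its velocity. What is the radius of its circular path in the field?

r ≈ 7.67×10⁻³ m

Acceleration: |q|V = ½mv² ⇒ v = √(2|q|V/m) = √(2·4.806×10⁻¹⁹·280/5.15×10⁻²⁶) ≈ 7.229×10⁴ m/s.
In the field: r = mv/(|q|B) = (5.15×10⁻²⁶)(7.229×10⁴)/((4.806×10⁻¹⁹)(1.01)) ≈ 7.67×10⁻³ m.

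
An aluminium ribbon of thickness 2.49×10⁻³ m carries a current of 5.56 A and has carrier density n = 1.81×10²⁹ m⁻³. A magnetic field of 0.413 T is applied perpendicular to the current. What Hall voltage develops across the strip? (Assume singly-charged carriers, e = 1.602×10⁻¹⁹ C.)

V_H = IB/(n e t).
V_H = (5.56)(0.413)/((1.81×10²⁹)(1.602×10⁻¹⁹)(2.49×10⁻³)) ≈ 3.18×10⁻⁸ V.

V_H ≈ 3.18×10⁻⁸ V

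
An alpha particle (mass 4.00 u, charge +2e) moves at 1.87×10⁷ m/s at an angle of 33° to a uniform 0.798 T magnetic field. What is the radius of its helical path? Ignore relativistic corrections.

r ≈ 0.265 m

v⊥ = v sinθ = 1.87×10⁷·sin33° ≈ 1.018×10⁷ m/s.
r = m v⊥/(|q|B) = (6.644×10⁻²⁷)(1.018×10⁷)/((3.204×10⁻¹⁹)(0.798)) ≈ 0.265 m.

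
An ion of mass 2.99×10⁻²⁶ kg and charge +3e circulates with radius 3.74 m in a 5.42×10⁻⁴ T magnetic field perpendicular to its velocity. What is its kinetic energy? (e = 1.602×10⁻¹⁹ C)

v = |q|Br/m, then KE = ½mv² = (qBr)²/(2m).
v = (4.806×10⁻¹⁹)(5.42×10⁻⁴)(3.74)/2.99×10⁻²⁶ ≈ 3.258×10⁴ m/s.
KE = ½(2.99×10⁻²⁶)(3.258×10⁴)² ≈ 1.59×10⁻¹⁷ J = 99.1 eV.

KE ≈ 99.1 eV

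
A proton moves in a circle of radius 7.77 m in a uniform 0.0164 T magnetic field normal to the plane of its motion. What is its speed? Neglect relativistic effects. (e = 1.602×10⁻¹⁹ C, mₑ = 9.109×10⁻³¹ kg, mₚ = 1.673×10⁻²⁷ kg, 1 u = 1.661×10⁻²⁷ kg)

v ≈ 1.22×10⁷ m/s

From |q|vB = mv²/r, v = |q|Br/m.
v = (1.602×10⁻¹⁹)(0.0164)(7.77)/1.673×10⁻²⁷ ≈ 1.22×10⁷ m/s.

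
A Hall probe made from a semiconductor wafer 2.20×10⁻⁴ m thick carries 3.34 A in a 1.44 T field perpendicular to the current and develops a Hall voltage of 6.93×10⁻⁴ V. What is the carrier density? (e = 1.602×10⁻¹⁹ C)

From V_H = IB/(n e t), n = IB/(V_H e t).
n = (3.34)(1.44)/((6.93×10⁻⁴)(1.602×10⁻¹⁹)(2.20×10⁻⁴)) ≈ 1.97×10²⁶ m⁻³.

n ≈ 1.97×10²⁶ m⁻³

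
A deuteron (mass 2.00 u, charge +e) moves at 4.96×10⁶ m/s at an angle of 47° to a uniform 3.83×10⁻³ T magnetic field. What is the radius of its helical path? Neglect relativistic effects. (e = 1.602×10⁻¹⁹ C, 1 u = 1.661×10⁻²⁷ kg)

v⊥ = v sinθ = 4.96×10⁶·sin47° ≈ 3.628×10⁶ m/s.
r = m v⊥/(|q|B) = (3.322×10⁻²⁷)(3.628×10⁶)/((1.602×10⁻¹⁹)(3.83×10⁻³)) ≈ 19.6 m.

r ≈ 19.6 m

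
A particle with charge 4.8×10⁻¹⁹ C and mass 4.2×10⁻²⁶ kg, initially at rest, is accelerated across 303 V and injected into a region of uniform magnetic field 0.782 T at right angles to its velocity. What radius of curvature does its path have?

r ≈ 9.31×10⁻³ m

Acceleration: |q|V = ½mv² ⇒ v = √(2|q|V/m) = √(2·4.8×10⁻¹⁹·303/4.2×10⁻²⁶) ≈ 8.322×10⁴ m/s.
In the field: r = mv/(|q|B) = (4.2×10⁻²⁶)(8.322×10⁴)/((4.8×10⁻¹⁹)(0.782)) ≈ 9.31×10⁻³ m.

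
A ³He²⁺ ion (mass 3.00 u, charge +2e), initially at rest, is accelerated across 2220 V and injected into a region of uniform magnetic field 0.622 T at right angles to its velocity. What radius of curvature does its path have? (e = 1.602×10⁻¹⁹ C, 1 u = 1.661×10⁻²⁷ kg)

Acceleration: |q|V = ½mv² ⇒ v = √(2|q|V/m) = √(2·3.204×10⁻¹⁹·2220/4.983×10⁻²⁷) ≈ 5.343×10⁵ m/s.
In the field: r = mv/(|q|B) = (4.983×10⁻²⁷)(5.343×10⁵)/((3.204×10⁻¹⁹)(0.622)) ≈ 0.0134 m.

r ≈ 0.0134 m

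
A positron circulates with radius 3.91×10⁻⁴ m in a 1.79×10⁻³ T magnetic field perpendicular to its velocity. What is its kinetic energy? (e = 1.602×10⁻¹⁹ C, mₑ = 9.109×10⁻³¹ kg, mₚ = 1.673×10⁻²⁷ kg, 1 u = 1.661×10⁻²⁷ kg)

KE ≈ 0.0431 eV

v = |q|Br/m, then KE = ½mv² = (qBr)²/(2m).
v = (1.602×10⁻¹⁹)(1.79×10⁻³)(3.91×10⁻⁴)/9.109×10⁻³¹ ≈ 1.231×10⁵ m/s.
KE = ½(9.109×10⁻³¹)(1.231×10⁵)² ≈ 6.90×10⁻²¹ J = 0.0431 eV.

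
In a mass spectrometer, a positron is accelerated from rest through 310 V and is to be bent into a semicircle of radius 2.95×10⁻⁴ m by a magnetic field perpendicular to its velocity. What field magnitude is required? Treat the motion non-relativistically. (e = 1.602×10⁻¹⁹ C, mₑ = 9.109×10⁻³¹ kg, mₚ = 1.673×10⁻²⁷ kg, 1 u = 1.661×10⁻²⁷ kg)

v = √(2|q|V/m) = √(2·1.602×10⁻¹⁹·310/9.109×10⁻³¹) ≈ 1.044×10⁷ m/s.
B = mv/(|q|r) = (9.109×10⁻³¹)(1.044×10⁷)/((1.602×10⁻¹⁹)(2.95×10⁻⁴)) ≈ 0.201 T.

B ≈ 0.201 T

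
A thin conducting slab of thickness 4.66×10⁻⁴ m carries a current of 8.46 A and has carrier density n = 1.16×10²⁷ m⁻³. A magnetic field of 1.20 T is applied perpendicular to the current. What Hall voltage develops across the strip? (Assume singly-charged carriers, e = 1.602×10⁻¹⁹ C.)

V_H = IB/(n e t).
V_H = (8.46)(1.20)/((1.16×10²⁷)(1.602×10⁻¹⁹)(4.66×10⁻⁴)) ≈ 1.17×10⁻⁴ V.

V_H ≈ 1.17×10⁻⁴ V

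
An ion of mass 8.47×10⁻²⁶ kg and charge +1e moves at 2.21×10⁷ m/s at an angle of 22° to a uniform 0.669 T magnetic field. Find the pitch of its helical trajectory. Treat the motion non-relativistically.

p ≈ 102 m

v∥ = v cosθ = 2.21×10⁷·cos22° ≈ 2.049×10⁷ m/s.
T = 2πm/(|q|B) = 2π(8.47×10⁻²⁶)/((1.602×10⁻¹⁹)(0.669)) ≈ 4.966×10⁻⁶ s.
pitch = v∥ T = (2.049×10⁷)(4.966×10⁻⁶) ≈ 102 m.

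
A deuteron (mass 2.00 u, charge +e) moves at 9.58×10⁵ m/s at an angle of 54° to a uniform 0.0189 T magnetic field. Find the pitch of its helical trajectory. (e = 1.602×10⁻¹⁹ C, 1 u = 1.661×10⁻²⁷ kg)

p ≈ 3.88 m

v∥ = v cosθ = 9.58×10⁵·cos54° ≈ 5.631×10⁵ m/s.
T = 2πm/(|q|B) = 2π(3.322×10⁻²⁷)/((1.602×10⁻¹⁹)(0.0189)) ≈ 6.894×10⁻⁶ s.
pitch = v∥ T = (5.631×10⁵)(6.894×10⁻⁶) ≈ 3.88 m.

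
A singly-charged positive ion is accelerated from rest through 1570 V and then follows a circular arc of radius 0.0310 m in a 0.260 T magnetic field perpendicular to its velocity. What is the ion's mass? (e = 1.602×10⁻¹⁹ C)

Combine |q|V = ½mv² and r = mv/(|q|B): eliminate v to get m = qB²r²/(2V).
m = (1.602×10⁻¹⁹)(0.260)²(0.0310)²/(2·1570) ≈ 3.31×10⁻²⁷ kg.

m ≈ 3.31×10⁻²⁷ kg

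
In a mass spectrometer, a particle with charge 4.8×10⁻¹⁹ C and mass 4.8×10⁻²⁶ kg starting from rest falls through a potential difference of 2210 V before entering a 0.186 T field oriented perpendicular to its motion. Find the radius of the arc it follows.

Acceleration: |q|V = ½mv² ⇒ v = √(2|q|V/m) = √(2·4.8×10⁻¹⁹·2210/4.8×10⁻²⁶) ≈ 2.102×10⁵ m/s.
In the field: r = mv/(|q|B) = (4.8×10⁻²⁶)(2.102×10⁵)/((4.8×10⁻¹⁹)(0.186)) ≈ 0.113 m.

r ≈ 0.113 m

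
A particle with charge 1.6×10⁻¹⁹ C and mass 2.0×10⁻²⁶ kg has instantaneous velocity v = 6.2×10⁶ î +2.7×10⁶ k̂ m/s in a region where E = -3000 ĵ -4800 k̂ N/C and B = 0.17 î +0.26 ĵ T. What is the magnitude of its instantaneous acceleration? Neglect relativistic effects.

v×B = (-7.02×10⁵, 4.59×10⁵, 1.61×10⁶) N/C.
E + v×B = (-7.02×10⁵, 4.56×10⁵, 1.61×10⁶) N/C.
F = q(E + v×B) = (1.6×10⁻¹⁹ C)·(-7.02×10⁵, 4.56×10⁵, 1.61×10⁶) = (-1.12×10⁻¹³, 7.30×10⁻¹⁴, 2.57×10⁻¹³) N.
|a| = |F|/m = 2.899×10⁻¹³/2.0×10⁻²⁶ ≈ 1.45×10¹³ m/s².

|a| ≈ 1.45×10¹³ m/s²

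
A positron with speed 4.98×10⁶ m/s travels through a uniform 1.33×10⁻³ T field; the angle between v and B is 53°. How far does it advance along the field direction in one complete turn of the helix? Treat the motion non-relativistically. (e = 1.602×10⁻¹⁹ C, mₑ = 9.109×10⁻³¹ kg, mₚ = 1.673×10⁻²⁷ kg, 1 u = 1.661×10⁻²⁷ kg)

p ≈ 0.0805 m

v∥ = v cosθ = 4.98×10⁶·cos53° ≈ 2.997×10⁶ m/s.
T = 2πm/(|q|B) = 2π(9.109×10⁻³¹)/((1.602×10⁻¹⁹)(1.33×10⁻³)) ≈ 2.686×10⁻⁸ s.
pitch = v∥ T = (2.997×10⁶)(2.686×10⁻⁸) ≈ 0.0805 m.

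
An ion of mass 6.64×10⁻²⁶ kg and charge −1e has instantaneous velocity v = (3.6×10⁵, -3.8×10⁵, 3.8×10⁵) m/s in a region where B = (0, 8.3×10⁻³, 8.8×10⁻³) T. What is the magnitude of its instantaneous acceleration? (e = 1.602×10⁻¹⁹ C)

|a| ≈ 1.89×10¹⁰ m/s²

v×B = (-6500, -3170, 2990) N/C.
F = q v×B = (−1.602×10⁻¹⁹ C)·(-6500, -3170, 2990) = (1.04×10⁻¹⁵, 5.08×10⁻¹⁶, -4.79×10⁻¹⁶) N.
|a| = |F|/m = 1.253×10⁻¹⁵/6.64×10⁻²⁶ ≈ 1.89×10¹⁰ m/s².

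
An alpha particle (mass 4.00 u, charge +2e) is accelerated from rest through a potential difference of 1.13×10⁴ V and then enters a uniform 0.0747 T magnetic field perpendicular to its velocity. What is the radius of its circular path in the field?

r ≈ 0.290 m

Acceleration: |q|V = ½mv² ⇒ v = √(2|q|V/m) = √(2·3.204×10⁻¹⁹·1.13×10⁴/6.644×10⁻²⁷) ≈ 1.044×10⁶ m/s.
In the field: r = mv/(|q|B) = (6.644×10⁻²⁷)(1.044×10⁶)/((3.204×10⁻¹⁹)(0.0747)) ≈ 0.290 m.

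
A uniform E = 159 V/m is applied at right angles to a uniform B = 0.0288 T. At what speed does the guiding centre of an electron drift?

The steady drift has the magnetic force balancing the electric force, so v_d = E/B.
v_d = 159/0.0288 = 5520 m/s.

v_d ≈ 5520 m/s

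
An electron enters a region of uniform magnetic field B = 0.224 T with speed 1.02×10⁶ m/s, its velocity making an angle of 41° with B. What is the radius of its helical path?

r ≈ 1.70×10⁻⁵ m

v⊥ = v sinθ = 1.02×10⁶·sin41° ≈ 6.692×10⁵ m/s.
r = m v⊥/(|q|B) = (9.109×10⁻³¹)(6.692×10⁵)/((1.602×10⁻¹⁹)(0.224)) ≈ 1.70×10⁻⁵ m.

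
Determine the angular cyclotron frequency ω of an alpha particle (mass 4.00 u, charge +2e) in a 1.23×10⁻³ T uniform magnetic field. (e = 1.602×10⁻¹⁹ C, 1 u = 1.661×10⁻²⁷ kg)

ω = |q|B/m.
ω = (3.204×10⁻¹⁹)(1.23×10⁻³)/6.644×10⁻²⁷ ≈ 5.93×10⁴ rad/s.

ω ≈ 5.93×10⁴ rad/s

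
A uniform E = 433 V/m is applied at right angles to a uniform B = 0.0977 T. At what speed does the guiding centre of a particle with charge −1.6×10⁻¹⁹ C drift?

v_d ≈ 4430 m/s

The steady drift has the magnetic force balancing the electric force, so v_d = E/B.
v_d = 433/0.0977 = 4430 m/s.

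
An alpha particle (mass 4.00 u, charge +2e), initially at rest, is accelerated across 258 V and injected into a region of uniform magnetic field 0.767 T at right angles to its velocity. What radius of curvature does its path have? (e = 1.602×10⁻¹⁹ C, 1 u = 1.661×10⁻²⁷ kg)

r ≈ 4.26×10⁻³ m

Acceleration: |q|V = ½mv² ⇒ v = √(2|q|V/m) = √(2·3.204×10⁻¹⁹·258/6.644×10⁻²⁷) ≈ 1.577×10⁵ m/s.
In the field: r = mv/(|q|B) = (6.644×10⁻²⁷)(1.577×10⁵)/((3.204×10⁻¹⁹)(0.767)) ≈ 4.26×10⁻³ m.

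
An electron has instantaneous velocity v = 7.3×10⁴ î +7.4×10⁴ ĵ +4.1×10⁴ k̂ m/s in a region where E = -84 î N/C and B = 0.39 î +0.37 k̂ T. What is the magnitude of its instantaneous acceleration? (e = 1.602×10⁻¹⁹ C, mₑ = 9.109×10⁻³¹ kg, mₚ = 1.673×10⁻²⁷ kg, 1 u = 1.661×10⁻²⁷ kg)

|a| ≈ 7.25×10¹⁵ m/s²

v×B = (2.74×10⁴, -1.10×10⁴, -2.89×10⁴) N/C.
E + v×B = (2.73×10⁴, -1.10×10⁴, -2.89×10⁴) N/C.
F = q(E + v×B) = (−1.602×10⁻¹⁹ C)·(2.73×10⁴, -1.10×10⁴, -2.89×10⁴) = (-4.37×10⁻¹⁵, 1.77×10⁻¹⁵, 4.62×10⁻¹⁵) N.
|a| = |F|/m = 6.604×10⁻¹⁵/9.109×10⁻³¹ ≈ 7.25×10¹⁵ m/s².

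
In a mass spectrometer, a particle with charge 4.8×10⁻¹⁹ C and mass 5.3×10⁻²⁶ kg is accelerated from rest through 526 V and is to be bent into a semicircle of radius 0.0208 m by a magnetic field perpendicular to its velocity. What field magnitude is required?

v = √(2|q|V/m) = √(2·4.8×10⁻¹⁹·526/5.3×10⁻²⁶) ≈ 9.761×10⁴ m/s.
B = mv/(|q|r) = (5.3×10⁻²⁶)(9.761×10⁴)/((4.8×10⁻¹⁹)(0.0208)) ≈ 0.518 T.

B ≈ 0.518 T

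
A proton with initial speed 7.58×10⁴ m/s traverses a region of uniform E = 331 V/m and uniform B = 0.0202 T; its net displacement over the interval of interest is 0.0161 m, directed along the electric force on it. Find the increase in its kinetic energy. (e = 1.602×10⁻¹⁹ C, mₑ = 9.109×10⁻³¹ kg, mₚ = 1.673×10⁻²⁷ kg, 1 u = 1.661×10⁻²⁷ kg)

The magnetic force is always ⟂ v and does no work; only the electric force changes KE.
ΔKE = F_E · d = |q|E d = (1.602×10⁻¹⁹)(331)(0.0161) ≈ 8.54×10⁻¹⁹ J.

ΔKE ≈ 8.54×10⁻¹⁹ J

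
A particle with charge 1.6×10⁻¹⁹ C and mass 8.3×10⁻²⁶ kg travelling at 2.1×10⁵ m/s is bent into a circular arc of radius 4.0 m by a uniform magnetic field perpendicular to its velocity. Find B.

B ≈ 0.027 T

From |q|vB = mv²/r, B = mv/(|q|r).
B = (8.3×10⁻²⁶)(2.1×10⁵)/((1.6×10⁻¹⁹)(4.0)) ≈ 0.027 T.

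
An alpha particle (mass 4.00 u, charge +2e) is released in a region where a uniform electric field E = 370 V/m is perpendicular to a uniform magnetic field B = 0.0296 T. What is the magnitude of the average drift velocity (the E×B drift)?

v_d ≈ 1.25×10⁴ m/s

The E×B drift speed is v_d = E/B.
v_d = 370/0.0296 = 1.25×10⁴ m/s.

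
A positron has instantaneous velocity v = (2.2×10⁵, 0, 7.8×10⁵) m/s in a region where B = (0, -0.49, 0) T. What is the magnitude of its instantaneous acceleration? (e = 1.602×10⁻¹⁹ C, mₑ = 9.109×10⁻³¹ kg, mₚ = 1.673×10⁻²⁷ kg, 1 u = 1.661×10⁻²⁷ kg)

|a| ≈ 6.98×10¹⁶ m/s²

v×B = (3.82×10⁵, 0, -1.08×10⁵) N/C.
F = q v×B = (1.602×10⁻¹⁹ C)·(3.82×10⁵, 0, -1.08×10⁵) = (6.12×10⁻¹⁴, 0, -1.73×10⁻¹⁴) N.
|a| = |F|/m = 6.362×10⁻¹⁴/9.109×10⁻³¹ ≈ 6.98×10¹⁶ m/s².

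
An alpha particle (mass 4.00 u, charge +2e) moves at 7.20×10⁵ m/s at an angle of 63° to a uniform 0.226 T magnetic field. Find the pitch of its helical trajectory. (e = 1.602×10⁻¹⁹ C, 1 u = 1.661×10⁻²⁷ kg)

p ≈ 0.188 m

v∥ = v cosθ = 7.20×10⁵·cos63° ≈ 3.269×10⁵ m/s.
T = 2πm/(|q|B) = 2π(6.644×10⁻²⁷)/((3.204×10⁻¹⁹)(0.226)) ≈ 5.765×10⁻⁷ s.
pitch = v∥ T = (3.269×10⁵)(5.765×10⁻⁷) ≈ 0.188 m.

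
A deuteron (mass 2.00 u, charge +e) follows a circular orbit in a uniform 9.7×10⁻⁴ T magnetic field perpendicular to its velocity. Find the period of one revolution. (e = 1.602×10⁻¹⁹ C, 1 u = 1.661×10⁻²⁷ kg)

T ≈ 1.3×10⁻⁴ s

The cyclotron period depends only on m, q, B: T = 2πm/(|q|B).
T = 2π(3.322×10⁻²⁷)/((1.602×10⁻¹⁹)(9.7×10⁻⁴)) ≈ 1.3×10⁻⁴ s.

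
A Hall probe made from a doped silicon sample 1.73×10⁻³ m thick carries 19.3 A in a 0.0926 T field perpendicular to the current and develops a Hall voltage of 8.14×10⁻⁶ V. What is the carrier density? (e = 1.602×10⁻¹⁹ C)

From V_H = IB/(n e t), n = IB/(V_H e t).
n = (19.3)(0.0926)/((8.14×10⁻⁶)(1.602×10⁻¹⁹)(1.73×10⁻³)) ≈ 7.92×10²⁶ m⁻³.

n ≈ 7.92×10²⁶ m⁻³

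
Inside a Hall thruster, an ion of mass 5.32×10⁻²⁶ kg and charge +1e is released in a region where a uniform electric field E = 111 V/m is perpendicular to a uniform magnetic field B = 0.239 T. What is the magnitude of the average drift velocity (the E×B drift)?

v_d ≈ 464 m/s

In crossed fields the guiding centre drifts at v_d = |E×B|/B² = E/B, independent of charge and mass.
v_d = 111/0.239 = 464 m/s.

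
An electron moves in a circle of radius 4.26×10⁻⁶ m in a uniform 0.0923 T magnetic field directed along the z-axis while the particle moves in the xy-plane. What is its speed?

v ≈ 6.92×10⁴ m/s

From |q|vB = mv²/r, v = |q|Br/m.
v = (1.602×10⁻¹⁹)(0.0923)(4.26×10⁻⁶)/9.109×10⁻³¹ ≈ 6.92×10⁴ m/s.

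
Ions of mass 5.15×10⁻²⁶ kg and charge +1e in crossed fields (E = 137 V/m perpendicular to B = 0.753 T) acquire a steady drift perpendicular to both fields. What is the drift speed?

The steady drift has the magnetic force balancing the electric force, so v_d = E/B.
v_d = 137/0.753 = 182 m/s.

v_d ≈ 182 m/s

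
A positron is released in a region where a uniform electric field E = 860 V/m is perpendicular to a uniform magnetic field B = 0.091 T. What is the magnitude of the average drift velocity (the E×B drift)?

In crossed fields the guiding centre drifts at v_d = |E×B|/B² = E/B, independent of charge and mass.
v_d = 860/0.091 = 9500 m/s.

v_d ≈ 9500 m/s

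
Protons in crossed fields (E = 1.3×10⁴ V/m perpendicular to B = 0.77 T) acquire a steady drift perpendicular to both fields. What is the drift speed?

v_d ≈ 1.7×10⁴ m/s

In crossed fields the guiding centre drifts at v_d = |E×B|/B² = E/B, independent of charge and mass.
v_d = 1.3×10⁴/0.77 = 1.7×10⁴ m/s.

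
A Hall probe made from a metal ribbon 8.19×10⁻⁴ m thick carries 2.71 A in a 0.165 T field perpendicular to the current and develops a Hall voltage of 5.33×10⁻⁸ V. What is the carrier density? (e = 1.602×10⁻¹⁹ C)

n ≈ 6.39×10²⁸ m⁻³

From V_H = IB/(n e t), n = IB/(V_H e t).
n = (2.71)(0.165)/((5.33×10⁻⁸)(1.602×10⁻¹⁹)(8.19×10⁻⁴)) ≈ 6.39×10²⁸ m⁻³.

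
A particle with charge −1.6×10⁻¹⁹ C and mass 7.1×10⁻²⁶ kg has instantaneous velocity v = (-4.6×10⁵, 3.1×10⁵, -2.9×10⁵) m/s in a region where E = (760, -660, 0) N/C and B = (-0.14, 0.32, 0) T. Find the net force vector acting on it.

v×B = (9.28×10⁴, 4.06×10⁴, -1.04×10⁵) N/C.
E + v×B = (9.36×10⁴, 3.99×10⁴, -1.04×10⁵) N/C.
F = q(E + v×B) = (−1.6×10⁻¹⁹ C)·(9.36×10⁴, 3.99×10⁴, -1.04×10⁵) = (-1.50×10⁻¹⁴, -6.39×10⁻¹⁵, 1.66×10⁻¹⁴) N.

F ≈ (-1.50×10⁻¹⁴, -6.39×10⁻¹⁵, 1.66×10⁻¹⁴) N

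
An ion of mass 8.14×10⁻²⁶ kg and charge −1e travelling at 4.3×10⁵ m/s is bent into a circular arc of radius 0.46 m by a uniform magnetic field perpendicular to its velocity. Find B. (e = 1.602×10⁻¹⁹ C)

B ≈ 0.47 T

From |q|vB = mv²/r, B = mv/(|q|r).
B = (8.14×10⁻²⁶)(4.3×10⁵)/((1.602×10⁻¹⁹)(0.46)) ≈ 0.47 T.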